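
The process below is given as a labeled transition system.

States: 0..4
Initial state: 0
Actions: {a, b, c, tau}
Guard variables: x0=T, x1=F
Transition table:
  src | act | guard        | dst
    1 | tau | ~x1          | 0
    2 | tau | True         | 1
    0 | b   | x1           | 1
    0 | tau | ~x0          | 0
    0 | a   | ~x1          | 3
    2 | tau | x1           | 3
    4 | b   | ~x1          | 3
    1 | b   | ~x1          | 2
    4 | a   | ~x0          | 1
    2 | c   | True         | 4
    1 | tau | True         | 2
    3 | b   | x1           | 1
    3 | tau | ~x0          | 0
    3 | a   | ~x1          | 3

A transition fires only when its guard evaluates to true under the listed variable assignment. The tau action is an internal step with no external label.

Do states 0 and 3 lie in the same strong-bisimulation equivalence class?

Refine partition for ~:
  P[0] = {{0,1,2,3,4}}
  P[1] = {{0,3},{1},{2},{4}}
stable after 2 split(s): 4 block(s)
class of 0: {0,3}; class of 3: {0,3}

Answer: BISIMILAR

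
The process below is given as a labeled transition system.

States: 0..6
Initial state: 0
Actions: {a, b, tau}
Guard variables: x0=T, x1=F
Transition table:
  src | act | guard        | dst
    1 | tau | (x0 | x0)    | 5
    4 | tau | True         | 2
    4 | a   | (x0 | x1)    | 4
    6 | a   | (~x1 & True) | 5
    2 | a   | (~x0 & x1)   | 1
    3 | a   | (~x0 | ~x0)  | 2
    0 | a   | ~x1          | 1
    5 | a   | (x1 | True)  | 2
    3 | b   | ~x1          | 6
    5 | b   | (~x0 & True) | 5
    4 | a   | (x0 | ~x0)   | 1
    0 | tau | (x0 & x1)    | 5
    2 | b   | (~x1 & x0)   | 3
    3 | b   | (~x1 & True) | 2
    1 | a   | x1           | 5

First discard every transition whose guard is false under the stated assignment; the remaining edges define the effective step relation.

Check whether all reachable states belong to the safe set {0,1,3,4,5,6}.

Answer: INVARIANT VIOLATED at state 2

Analysis:
Safe = {0,1,3,4,5,6}
Reachable = {0,1,2,3,5,6}
  0: ok
  1: ok
  2: ✗ unsafe
  3: ok
  5: ok
  6: ok
reach 2 via a·tau·a — violates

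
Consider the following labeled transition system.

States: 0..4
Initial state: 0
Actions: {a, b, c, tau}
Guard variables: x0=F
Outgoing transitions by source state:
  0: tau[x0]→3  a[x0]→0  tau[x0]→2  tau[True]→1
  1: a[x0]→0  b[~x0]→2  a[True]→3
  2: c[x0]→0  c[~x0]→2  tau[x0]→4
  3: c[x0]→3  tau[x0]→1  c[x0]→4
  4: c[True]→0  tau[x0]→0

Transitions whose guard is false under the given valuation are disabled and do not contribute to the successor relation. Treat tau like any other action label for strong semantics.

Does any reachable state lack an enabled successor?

Answer: DEADLOCK at state 3

Analysis:
R = {0,1,2,3}
  0: tau→1  [1 exit(s)]
  1: a→3  b→2  [2 exit(s)]
  2: c→2  [1 exit(s)]
  3: ∅  [STUCK]
trace reaching 3: tau·a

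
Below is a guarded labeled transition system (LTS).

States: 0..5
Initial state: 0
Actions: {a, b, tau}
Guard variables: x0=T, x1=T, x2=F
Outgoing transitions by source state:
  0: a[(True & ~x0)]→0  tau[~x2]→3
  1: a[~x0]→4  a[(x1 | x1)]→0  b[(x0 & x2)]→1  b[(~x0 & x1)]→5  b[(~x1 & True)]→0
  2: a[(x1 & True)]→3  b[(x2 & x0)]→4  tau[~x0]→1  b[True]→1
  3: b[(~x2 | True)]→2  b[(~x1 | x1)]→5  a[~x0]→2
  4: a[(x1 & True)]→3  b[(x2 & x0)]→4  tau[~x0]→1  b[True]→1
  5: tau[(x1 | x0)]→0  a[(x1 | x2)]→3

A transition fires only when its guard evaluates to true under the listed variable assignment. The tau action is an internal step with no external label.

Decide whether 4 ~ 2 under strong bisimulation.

Compute ~ classes (split until stable):
  round 0: {{0,1,2,3,4,5}}
  round 1: {{0},{1},{2,4},{3},{5}}
stable after 2 split(s): 5 block(s)
class of 4: {2,4}; class of 2: {2,4}

Answer: BISIMILAR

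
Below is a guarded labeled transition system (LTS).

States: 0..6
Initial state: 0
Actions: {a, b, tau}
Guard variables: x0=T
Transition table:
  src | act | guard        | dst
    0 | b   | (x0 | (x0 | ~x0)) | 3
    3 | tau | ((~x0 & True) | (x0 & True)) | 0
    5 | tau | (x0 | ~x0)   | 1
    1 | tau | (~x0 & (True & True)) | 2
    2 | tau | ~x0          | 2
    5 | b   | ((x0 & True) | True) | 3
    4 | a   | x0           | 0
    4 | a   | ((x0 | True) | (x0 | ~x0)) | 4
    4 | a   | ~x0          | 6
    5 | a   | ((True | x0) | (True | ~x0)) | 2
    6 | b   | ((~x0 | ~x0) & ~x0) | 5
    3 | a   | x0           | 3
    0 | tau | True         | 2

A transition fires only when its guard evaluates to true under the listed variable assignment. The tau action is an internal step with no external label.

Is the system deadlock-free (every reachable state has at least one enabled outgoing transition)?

Answer: DEADLOCK at state 2

Trace:
R = {0,2,3}
  0: b→3  tau→2  [2 out]
  2: ∅  [STUCK]
  3: a→3  tau→0  [2 out]
witness 2: tau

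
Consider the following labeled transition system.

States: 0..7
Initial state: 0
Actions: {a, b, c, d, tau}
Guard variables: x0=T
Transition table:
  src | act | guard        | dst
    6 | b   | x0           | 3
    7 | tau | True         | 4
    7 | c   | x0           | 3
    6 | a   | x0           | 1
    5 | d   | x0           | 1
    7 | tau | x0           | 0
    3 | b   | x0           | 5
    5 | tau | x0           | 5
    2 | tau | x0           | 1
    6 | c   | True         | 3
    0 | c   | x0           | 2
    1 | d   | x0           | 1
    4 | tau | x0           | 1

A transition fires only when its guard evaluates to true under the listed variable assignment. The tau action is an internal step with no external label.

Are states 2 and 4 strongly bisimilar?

Answer: BISIMILAR

Working:
Refine partition for ~:
  π0 = {{0,1,2,3,4,5,6,7}}
  π1 = {{0},{1},{2,4},{3},{5},{6},{7}}
Fixed point at round 2; 7 class(es).
2∈{2,4}, 4∈{2,4}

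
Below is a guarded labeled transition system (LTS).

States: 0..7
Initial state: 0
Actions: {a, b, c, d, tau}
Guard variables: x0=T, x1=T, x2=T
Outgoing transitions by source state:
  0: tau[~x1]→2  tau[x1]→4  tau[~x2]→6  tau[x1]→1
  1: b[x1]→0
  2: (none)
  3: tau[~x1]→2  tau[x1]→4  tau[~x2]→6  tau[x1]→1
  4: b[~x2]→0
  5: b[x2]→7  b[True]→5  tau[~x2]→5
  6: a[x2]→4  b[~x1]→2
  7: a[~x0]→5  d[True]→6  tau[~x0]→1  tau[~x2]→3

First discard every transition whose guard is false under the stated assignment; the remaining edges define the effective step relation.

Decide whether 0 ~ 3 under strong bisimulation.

Compute ~ classes (split until stable):
  P[0] = {{0,1,2,3,4,5,6,7}}
  P[1] = {{0,3},{1,5},{2,4},{6},{7}}
  P[2] = {{0,3},{1},{2,4},{5},{6},{7}}
stable after 3 split(s): 6 block(s)
0∈{0,3}, 3∈{0,3}

Answer: BISIMILAR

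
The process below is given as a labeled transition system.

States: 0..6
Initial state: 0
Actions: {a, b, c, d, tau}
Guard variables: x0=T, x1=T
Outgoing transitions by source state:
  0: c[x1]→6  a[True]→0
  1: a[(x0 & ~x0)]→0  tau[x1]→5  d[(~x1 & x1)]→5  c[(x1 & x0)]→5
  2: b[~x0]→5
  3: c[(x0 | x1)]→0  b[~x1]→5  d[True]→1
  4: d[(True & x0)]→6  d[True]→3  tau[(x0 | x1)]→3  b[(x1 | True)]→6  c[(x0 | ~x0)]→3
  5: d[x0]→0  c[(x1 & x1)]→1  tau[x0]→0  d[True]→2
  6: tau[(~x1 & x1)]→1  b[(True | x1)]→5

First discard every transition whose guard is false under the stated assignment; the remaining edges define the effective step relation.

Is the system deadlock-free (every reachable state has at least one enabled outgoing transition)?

Reachable = {0,1,2,5,6}
  0: a→0  c→6  [2 exit(s)]
  1: c→5  tau→5  [2 exit(s)]
  2: ∅  [deadlock]
  5: c→1  d→0  d→2  tau→0  [4 exit(s)]
  6: b→5  [1 exit(s)]
witness 2: c·b·d

Answer: DEADLOCK at state 2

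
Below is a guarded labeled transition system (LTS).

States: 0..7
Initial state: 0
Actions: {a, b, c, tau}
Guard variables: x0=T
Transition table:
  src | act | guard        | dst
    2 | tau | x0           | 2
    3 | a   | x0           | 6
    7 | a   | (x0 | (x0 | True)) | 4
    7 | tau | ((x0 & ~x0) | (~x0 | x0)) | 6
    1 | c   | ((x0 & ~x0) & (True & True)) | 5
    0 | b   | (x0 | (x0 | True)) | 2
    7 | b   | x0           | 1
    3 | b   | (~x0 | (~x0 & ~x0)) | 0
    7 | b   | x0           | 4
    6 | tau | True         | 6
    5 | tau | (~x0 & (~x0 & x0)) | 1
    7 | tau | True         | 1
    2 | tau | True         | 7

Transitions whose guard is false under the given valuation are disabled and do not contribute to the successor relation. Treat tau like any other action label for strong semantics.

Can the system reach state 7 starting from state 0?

Answer: REACHABLE

Analysis:
After dropping false guards: 10 live edges.
Layer 0: {0}
Layer 1: {2}  now seen {0,2}
Layer 2: {7}  now seen {0,2,7}
Layer 3: {1,4,6}  now seen {0,1,2,4,6,7}
Reachable = {0,1,2,4,6,7}
trace reaching 7: b·tau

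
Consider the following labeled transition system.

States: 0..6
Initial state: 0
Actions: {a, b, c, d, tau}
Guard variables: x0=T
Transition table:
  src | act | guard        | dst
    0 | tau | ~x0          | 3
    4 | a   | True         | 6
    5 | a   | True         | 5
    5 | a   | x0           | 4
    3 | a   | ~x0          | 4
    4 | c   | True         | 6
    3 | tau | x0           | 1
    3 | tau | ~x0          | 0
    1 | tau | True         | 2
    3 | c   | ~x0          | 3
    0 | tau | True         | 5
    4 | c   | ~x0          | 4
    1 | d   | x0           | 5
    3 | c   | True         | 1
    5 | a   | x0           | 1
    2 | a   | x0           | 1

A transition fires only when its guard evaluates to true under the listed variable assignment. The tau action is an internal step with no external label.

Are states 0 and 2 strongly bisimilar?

Bisimulation quotient by refinement:
  π0 = {{0,1,2,3,4,5,6}}
  π1 = {{0},{1},{2,5},{3},{4},{6}}
  π2 = {{0},{1},{2},{3},{4},{5},{6}}
stable after 3 split(s): 7 block(s)
[0]={0}  [2]={2}

Answer: NOT BISIMILAR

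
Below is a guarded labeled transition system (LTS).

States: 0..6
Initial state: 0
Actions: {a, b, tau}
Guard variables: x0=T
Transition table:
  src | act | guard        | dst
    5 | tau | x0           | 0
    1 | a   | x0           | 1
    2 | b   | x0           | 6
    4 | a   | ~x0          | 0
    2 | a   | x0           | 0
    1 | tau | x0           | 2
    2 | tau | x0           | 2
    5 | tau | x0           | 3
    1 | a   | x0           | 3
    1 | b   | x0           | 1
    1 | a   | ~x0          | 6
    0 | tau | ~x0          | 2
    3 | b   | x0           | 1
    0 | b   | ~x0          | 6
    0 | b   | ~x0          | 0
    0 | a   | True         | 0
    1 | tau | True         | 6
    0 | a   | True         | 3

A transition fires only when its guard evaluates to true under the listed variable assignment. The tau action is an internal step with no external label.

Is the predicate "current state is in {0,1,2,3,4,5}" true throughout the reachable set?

Safe = {0,1,2,3,4,5}
Reachable = {0,1,2,3,6}
  0: ✓
  1: ✓
  2: ✓
  3: ✓
  6: outside
counterexample path to 6: a·b·tau

Answer: INVARIANT VIOLATED at state 6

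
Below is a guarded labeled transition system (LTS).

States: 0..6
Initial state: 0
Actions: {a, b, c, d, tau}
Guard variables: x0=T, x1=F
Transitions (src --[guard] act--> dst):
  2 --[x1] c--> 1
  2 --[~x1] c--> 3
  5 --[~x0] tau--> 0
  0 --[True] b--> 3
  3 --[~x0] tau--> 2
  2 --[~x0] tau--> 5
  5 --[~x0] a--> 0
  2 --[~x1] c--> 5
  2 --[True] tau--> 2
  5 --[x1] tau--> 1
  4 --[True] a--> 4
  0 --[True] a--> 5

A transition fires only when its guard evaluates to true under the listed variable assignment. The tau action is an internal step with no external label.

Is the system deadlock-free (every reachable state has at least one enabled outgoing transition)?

Answer: DEADLOCK at state 3

Trace:
R = {0,3,5}
  0: a→5  b→3  [deg 2]
  3: ∅  [deadlock]
  5: ∅  [deadlock]
trace reaching 3: b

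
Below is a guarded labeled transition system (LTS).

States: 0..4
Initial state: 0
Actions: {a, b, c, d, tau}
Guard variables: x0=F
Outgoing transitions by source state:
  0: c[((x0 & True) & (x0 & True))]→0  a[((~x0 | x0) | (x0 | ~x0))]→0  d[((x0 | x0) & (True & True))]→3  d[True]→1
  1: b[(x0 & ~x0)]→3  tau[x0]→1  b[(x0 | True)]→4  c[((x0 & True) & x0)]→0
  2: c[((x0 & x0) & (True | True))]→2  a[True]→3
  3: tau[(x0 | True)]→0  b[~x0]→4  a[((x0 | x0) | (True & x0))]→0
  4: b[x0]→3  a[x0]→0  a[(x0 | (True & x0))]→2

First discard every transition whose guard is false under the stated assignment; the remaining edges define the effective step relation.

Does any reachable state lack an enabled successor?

Reachable = {0,1,4}
  0: a→0  d→1  [2 exit(s)]
  1: b→4  [1 exit(s)]
  4: ∅  [deadlock]
trace reaching 4: d·b

Answer: DEADLOCK at state 4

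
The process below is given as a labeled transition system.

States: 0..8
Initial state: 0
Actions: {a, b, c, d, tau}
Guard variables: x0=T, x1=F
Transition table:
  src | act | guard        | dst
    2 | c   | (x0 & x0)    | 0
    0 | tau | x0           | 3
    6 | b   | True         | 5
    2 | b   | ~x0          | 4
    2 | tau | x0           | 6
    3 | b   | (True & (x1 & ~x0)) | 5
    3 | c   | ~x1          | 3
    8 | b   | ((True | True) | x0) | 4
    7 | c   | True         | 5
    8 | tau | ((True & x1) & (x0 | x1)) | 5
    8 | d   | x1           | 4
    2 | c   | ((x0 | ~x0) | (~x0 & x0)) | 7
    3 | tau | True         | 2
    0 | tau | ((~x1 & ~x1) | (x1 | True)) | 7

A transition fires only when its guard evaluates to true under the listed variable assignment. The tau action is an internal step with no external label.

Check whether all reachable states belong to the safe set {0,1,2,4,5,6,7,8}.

Safe = {0,1,2,4,5,6,7,8}
Reach set: {0,2,3,5,6,7}
  0: ✓
  2: ✓
  3: ✗ unsafe
  5: ✓
  6: ✓
  7: ✓
counterexample path to 3: tau

Answer: INVARIANT VIOLATED at state 3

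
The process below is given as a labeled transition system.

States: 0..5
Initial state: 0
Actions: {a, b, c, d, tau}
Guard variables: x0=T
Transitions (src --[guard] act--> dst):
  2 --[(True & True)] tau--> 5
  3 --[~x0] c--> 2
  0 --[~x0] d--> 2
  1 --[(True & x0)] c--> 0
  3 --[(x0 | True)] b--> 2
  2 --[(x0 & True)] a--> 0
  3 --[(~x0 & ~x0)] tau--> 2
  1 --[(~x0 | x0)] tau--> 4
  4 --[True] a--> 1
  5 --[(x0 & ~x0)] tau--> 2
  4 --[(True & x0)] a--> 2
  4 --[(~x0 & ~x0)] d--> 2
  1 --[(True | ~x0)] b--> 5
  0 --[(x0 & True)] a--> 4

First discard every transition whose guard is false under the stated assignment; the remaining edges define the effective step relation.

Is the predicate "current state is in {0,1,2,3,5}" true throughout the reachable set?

Answer: INVARIANT VIOLATED at state 4

Analysis:
Inv-set: {0,1,2,3,5}
R = {0,1,2,4,5}
  0: ✓
  1: ✓
  2: ✓
  4: ✗ unsafe
  5: ✓
counterexample path to 4: a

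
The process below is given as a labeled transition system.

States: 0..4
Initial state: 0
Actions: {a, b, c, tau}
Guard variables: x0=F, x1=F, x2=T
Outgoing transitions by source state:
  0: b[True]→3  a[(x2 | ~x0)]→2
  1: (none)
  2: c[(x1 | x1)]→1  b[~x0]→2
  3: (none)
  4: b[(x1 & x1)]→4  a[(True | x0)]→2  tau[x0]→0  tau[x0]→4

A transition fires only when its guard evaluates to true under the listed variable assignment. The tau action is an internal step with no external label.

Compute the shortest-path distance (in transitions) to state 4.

BFS to 4:
  Layer 0: {0}
  Layer 1: {2,3}
4 never appears.

Answer: UNREACHABLE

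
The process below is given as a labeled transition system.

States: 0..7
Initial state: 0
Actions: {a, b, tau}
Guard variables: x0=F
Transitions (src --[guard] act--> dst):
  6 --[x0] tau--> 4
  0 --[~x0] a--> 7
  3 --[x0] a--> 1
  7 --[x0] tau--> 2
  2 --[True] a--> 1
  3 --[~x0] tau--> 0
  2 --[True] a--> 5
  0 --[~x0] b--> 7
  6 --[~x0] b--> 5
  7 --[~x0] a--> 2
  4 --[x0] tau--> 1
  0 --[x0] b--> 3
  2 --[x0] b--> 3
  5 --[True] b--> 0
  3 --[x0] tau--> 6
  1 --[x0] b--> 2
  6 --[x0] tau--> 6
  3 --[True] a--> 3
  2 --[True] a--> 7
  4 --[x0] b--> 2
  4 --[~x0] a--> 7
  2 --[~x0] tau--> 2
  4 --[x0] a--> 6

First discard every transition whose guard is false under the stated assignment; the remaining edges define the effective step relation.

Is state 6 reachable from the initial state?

Answer: UNREACHABLE

Trace:
Guard filter leaves 12 enabled edge(s).
Layer 0: {0}
Layer 1: {7}  total {0,7}
Layer 2: {2}  total {0,2,7}
Layer 3: {1,5}  total {0,1,2,5,7}
R = {0,1,2,5,7}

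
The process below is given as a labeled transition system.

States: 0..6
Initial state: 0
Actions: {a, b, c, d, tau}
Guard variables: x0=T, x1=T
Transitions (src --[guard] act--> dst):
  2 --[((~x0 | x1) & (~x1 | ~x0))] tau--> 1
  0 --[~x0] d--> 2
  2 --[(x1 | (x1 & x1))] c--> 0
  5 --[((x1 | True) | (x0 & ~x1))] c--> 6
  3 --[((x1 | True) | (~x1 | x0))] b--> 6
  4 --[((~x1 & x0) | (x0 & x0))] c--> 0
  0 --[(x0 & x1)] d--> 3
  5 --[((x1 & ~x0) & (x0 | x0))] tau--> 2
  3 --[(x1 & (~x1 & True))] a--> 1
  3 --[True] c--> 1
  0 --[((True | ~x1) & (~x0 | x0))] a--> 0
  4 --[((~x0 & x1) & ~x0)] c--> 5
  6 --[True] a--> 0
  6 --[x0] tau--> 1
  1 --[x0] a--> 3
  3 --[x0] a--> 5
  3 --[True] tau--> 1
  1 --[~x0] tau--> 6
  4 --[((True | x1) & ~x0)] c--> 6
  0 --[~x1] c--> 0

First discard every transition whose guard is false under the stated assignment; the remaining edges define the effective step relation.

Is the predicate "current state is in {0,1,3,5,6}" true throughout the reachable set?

Safe = {0,1,3,5,6}
R = {0,1,3,5,6}
  0: ok
  1: ok
  3: ok
  5: ok
  6: ok

Answer: INVARIANT HOLDS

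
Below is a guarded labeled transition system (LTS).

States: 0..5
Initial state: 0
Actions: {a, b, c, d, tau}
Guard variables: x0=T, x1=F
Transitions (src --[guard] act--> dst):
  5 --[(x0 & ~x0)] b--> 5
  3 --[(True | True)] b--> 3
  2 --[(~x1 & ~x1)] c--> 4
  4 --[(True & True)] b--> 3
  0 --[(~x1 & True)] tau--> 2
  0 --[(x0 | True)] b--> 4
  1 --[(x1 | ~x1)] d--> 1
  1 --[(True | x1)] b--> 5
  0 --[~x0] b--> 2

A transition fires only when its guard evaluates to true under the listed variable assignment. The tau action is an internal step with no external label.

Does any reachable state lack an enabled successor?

Reach set: {0,2,3,4}
  0: b→4  tau→2  [2 out]
  2: c→4  [1 out]
  3: b→3  [1 out]
  4: b→3  [1 out]

Answer: DEADLOCK-FREE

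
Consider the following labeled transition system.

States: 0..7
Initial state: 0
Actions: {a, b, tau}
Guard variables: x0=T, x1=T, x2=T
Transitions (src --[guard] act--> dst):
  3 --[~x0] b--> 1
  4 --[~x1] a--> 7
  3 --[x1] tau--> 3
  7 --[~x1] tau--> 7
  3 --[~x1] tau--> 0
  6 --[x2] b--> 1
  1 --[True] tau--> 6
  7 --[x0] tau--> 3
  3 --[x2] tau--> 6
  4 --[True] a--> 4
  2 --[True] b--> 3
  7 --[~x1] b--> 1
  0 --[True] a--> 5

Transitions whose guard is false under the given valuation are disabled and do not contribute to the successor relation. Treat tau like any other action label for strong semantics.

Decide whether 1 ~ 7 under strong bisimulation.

Compute ~ classes (split until stable):
  round 0: {{0,1,2,3,4,5,6,7}}
  round 1: {{0,4},{1,3,7},{2,6},{5}}
  round 2: {{0},{1},{2,6},{3},{4},{5},{7}}
  round 3: {{0},{1},{2},{3},{4},{5},{6},{7}}
stable after 4 split(s): 8 block(s)
class of 1: {1}; class of 7: {7}

Answer: NOT BISIMILAR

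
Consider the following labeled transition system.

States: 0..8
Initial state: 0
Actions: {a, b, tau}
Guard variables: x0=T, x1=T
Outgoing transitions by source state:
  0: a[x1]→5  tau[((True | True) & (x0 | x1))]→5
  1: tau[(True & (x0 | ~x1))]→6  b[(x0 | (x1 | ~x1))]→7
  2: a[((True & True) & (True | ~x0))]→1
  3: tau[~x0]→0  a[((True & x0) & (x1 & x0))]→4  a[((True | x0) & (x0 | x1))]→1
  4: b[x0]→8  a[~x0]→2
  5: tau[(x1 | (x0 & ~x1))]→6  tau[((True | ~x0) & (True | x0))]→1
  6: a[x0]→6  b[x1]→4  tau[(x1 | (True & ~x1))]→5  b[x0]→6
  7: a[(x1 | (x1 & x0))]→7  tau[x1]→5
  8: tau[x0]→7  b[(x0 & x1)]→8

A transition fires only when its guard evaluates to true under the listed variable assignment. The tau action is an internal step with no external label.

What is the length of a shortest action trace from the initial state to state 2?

Breadth-first toward 2:
  L0 = {0}
  L1 = {5}
  L2 = {1,6}
  L3 = {4,7}
  L4 = {8}
2 never appears.

Answer: UNREACHABLE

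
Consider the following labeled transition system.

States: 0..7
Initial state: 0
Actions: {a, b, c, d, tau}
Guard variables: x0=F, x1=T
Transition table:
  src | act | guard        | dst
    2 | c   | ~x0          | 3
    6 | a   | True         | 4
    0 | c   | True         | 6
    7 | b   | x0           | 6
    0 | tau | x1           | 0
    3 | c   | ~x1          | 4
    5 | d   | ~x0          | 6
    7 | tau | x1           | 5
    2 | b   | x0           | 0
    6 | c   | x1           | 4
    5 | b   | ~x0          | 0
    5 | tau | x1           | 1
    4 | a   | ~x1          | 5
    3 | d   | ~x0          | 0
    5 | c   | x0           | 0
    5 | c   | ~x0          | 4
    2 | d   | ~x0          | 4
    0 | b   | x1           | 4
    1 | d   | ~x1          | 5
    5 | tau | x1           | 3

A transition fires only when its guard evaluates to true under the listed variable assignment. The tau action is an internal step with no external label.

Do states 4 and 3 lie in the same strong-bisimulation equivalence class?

Bisimulation quotient by refinement:
  round 0: {{0,1,2,3,4,5,6,7}}
  round 1: {{0},{1,4},{2},{3},{5},{6},{7}}
7 equivalence class(es) (converged in 2)
4∈{1,4}, 3∈{3}

Answer: NOT BISIMILAR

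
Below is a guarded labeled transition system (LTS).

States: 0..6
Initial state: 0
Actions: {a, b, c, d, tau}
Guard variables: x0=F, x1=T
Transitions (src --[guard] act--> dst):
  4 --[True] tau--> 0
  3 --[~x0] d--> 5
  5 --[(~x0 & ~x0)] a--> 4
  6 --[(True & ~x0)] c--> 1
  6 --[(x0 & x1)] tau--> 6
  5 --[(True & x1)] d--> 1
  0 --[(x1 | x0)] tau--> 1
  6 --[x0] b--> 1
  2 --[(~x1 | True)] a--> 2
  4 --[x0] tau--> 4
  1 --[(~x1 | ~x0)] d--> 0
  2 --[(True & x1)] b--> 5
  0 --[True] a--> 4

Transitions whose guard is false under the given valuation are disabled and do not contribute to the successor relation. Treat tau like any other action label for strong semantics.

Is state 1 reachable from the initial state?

Answer: REACHABLE

Trace:
Guard filter leaves 10 enabled edge(s).
depth 0: {0}
depth 1: {1,4}  now seen {0,1,4}
Reachable = {0,1,4}
witness 1: tau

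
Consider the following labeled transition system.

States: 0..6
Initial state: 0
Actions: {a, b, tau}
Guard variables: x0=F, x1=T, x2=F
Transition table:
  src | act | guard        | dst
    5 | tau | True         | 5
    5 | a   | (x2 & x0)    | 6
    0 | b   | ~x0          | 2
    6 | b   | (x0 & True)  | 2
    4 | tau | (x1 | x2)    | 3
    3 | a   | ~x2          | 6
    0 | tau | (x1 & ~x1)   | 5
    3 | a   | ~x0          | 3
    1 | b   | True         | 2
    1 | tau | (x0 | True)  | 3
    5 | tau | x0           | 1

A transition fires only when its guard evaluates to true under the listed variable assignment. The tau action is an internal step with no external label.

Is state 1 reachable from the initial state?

Guard filter leaves 7 enabled edge(s).
depth 0: {0}
depth 1: {2}  total {0,2}
R = {0,2}

Answer: UNREACHABLE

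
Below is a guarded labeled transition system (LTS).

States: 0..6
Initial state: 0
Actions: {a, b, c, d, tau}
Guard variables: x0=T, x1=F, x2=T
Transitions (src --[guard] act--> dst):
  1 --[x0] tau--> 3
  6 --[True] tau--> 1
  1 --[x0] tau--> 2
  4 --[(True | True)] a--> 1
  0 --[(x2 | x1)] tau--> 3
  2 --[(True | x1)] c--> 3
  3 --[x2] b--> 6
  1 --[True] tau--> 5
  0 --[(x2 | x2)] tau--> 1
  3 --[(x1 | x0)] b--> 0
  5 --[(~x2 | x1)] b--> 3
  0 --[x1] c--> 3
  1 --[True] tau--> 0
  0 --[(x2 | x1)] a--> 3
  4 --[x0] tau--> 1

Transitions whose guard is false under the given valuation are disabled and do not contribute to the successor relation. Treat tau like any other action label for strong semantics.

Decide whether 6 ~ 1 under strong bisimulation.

Refine partition for ~:
  round 0: {{0,1,2,3,4,5,6}}
  round 1: {{0,4},{1,6},{2},{3},{5}}
  round 2: {{0},{1},{2},{3},{4},{5},{6}}
Fixed point at round 3; 7 class(es).
[6]={6}  [1]={1}

Answer: NOT BISIMILAR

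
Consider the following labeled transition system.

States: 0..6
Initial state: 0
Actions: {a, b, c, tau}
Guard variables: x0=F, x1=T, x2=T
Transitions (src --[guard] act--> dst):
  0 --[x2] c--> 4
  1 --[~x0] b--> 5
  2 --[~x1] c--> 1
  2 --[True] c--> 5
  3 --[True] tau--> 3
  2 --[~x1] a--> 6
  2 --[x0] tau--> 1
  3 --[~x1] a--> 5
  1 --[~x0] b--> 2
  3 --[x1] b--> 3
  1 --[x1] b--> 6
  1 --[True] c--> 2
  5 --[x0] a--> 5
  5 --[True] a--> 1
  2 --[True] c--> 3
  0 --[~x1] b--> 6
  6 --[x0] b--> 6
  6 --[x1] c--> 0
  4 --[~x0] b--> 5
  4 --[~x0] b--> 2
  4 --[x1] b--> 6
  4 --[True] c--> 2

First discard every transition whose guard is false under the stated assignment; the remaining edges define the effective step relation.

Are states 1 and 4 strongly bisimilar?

Bisimulation quotient by refinement:
  round 0: {{0,1,2,3,4,5,6}}
  round 1: {{0,2,6},{1,4},{3},{5}}
  round 2: {{0},{1,4},{2},{3},{5},{6}}
Fixed point at round 3; 6 class(es).
[1]={1,4}  [4]={1,4}

Answer: BISIMILAR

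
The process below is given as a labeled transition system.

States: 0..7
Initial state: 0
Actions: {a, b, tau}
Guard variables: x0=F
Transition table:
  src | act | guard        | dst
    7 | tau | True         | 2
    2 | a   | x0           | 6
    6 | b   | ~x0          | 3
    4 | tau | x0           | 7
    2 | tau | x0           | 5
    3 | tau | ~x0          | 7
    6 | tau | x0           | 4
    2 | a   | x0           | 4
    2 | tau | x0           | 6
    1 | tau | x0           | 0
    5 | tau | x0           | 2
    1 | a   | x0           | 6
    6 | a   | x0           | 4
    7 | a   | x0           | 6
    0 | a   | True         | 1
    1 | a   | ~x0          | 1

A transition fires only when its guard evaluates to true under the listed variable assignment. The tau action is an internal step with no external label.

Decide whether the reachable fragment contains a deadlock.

Reach set: {0,1}
  0: a→1  [1 exit(s)]
  1: a→1  [1 exit(s)]

Answer: DEADLOCK-FREE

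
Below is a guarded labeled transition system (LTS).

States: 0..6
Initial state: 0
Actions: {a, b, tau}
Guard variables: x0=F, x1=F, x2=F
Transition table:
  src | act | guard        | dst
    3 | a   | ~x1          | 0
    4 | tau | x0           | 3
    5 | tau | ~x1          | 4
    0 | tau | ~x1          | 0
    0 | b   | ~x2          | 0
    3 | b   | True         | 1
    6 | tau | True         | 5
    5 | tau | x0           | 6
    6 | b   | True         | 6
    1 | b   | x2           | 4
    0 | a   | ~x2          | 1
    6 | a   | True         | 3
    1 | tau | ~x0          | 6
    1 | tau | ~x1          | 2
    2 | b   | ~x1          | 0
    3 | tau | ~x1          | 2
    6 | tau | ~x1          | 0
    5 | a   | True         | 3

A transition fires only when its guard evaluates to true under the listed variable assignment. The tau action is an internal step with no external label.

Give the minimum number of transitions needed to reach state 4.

Answer: 4

Analysis:
Layered search for 4:
  Layer 0: {0}
  Layer 1: {1}
  Layer 2: {2,6}
  Layer 3: {3,5}
  Layer 4: {4}
4 enters at depth 4; path a·tau·tau·tau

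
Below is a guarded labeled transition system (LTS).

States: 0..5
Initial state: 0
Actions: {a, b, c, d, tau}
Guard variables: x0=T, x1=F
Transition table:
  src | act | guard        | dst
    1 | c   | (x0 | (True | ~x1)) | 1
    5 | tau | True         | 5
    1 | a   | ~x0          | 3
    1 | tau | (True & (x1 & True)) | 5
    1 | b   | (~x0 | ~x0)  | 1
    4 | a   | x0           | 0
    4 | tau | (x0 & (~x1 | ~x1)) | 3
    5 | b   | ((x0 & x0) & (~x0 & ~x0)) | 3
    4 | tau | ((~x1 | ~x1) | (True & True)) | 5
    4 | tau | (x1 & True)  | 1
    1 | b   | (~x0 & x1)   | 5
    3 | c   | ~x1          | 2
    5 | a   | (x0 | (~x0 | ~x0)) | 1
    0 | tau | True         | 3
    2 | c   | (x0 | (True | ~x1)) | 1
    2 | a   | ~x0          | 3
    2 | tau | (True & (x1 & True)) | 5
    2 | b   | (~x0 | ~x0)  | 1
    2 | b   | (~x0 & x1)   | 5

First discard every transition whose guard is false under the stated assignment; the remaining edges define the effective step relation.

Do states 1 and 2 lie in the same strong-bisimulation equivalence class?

Bisimulation quotient by refinement:
  π0 = {{0,1,2,3,4,5}}
  π1 = {{0},{1,2,3},{4,5}}
  π2 = {{0},{1,2,3},{4},{5}}
stable after 3 split(s): 4 block(s)
[1]={1,2,3}  [2]={1,2,3}

Answer: BISIMILAR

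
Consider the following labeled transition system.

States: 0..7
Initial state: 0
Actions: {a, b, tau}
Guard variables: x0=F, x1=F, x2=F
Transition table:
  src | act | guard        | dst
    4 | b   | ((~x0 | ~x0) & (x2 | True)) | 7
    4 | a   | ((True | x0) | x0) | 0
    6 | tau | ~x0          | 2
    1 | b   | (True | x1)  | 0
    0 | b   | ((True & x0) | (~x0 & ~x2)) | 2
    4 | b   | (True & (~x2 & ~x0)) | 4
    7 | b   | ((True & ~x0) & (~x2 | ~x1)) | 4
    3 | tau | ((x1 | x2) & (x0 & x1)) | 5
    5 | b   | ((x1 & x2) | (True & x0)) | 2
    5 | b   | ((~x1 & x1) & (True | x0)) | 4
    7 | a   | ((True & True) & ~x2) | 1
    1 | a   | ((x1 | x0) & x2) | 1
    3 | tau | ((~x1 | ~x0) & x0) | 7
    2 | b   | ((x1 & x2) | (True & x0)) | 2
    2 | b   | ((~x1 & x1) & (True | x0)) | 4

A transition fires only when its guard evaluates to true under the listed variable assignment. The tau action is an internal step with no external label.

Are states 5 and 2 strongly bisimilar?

Answer: BISIMILAR

Analysis:
Refine partition for ~:
  π0 = {{0,1,2,3,4,5,6,7}}
  π1 = {{0,1},{2,3,5},{4,7},{6}}
  π2 = {{0},{1},{2,3,5},{4,7},{6}}
  π3 = {{0},{1},{2,3,5},{4},{6},{7}}
Fixed point at round 4; 6 class(es).
5∈{2,3,5}, 2∈{2,3,5}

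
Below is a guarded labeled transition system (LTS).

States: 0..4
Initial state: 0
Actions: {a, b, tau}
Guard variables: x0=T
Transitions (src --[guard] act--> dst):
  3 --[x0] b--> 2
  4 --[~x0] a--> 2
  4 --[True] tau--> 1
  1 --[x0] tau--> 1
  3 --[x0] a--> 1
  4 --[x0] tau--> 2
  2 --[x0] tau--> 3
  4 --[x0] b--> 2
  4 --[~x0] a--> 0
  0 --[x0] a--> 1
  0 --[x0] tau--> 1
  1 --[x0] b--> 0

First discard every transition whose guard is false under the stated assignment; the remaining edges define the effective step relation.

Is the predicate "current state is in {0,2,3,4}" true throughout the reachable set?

Answer: INVARIANT VIOLATED at state 1

Working:
Allowed set {0,2,3,4}
R = {0,1}
  0: safe
  1: outside
reach 1 via a — violates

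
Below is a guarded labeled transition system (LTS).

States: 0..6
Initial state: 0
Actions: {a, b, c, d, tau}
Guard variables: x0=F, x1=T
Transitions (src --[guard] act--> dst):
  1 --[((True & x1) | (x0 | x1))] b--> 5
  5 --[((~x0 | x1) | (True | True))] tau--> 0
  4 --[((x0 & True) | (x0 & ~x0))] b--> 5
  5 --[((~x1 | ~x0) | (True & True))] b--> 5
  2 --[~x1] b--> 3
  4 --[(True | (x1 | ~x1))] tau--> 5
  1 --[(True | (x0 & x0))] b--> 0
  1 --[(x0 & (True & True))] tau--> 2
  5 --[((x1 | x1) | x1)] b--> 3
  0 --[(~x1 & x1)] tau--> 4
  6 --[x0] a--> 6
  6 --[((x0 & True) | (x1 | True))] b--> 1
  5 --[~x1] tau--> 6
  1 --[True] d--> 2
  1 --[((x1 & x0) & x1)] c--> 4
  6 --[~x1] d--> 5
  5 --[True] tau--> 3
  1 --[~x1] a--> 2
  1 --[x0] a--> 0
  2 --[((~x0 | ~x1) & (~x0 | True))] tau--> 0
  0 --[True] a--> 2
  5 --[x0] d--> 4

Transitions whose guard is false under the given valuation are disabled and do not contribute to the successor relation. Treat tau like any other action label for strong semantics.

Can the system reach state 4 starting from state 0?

Answer: UNREACHABLE

Working:
11 transition(s) survive guard evaluation.
Layer 0: {0}
Layer 1: {2}  cumulative {0,2}
Reachable = {0,2}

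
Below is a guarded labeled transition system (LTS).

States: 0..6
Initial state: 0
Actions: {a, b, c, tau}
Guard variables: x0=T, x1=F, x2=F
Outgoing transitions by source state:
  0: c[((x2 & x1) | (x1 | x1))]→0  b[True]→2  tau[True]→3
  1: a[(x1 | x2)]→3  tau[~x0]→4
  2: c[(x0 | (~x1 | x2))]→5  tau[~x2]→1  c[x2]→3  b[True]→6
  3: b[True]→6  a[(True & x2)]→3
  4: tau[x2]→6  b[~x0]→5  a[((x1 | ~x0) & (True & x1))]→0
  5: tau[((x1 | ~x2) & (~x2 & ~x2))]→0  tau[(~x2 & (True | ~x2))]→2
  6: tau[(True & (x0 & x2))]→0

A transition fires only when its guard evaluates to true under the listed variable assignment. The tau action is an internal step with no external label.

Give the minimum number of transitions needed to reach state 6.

Breadth-first toward 6:
  Layer 0: {0}
  Layer 1: {2,3}
  Layer 2: {1,5,6}
first hit 6 at d=2 via b·b

Answer: 2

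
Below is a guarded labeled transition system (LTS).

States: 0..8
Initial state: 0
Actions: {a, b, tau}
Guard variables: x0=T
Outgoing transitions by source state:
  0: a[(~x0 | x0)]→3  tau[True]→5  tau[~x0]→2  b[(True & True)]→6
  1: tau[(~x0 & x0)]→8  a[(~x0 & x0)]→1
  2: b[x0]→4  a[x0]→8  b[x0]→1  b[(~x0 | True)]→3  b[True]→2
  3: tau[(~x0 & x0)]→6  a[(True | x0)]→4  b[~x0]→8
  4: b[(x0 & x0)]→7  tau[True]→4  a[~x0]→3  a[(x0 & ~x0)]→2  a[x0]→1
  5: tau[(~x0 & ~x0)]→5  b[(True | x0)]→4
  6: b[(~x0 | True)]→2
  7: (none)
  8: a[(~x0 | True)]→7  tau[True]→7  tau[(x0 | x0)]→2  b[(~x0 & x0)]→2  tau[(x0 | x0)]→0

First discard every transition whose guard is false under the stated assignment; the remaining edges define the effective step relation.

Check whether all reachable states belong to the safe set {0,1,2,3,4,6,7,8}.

Answer: INVARIANT VIOLATED at state 5

Analysis:
Allowed set {0,1,2,3,4,6,7,8}
R = {0,1,2,3,4,5,6,7,8}
  0: safe
  1: safe
  2: safe
  3: safe
  4: safe
  5: ✗ unsafe
  6: safe
  7: safe
  8: safe
witness against invariant: tau → 5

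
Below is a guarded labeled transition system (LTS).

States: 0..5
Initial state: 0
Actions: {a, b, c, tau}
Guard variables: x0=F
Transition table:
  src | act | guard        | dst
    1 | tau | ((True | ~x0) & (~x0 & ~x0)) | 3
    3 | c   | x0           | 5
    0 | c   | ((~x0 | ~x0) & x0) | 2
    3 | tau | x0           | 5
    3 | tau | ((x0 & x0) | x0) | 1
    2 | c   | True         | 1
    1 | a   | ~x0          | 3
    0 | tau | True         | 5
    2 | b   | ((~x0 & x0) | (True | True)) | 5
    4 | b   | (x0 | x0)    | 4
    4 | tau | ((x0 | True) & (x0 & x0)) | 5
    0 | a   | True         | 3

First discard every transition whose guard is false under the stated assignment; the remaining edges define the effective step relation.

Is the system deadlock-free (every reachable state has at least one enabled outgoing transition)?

Answer: DEADLOCK at state 3

Working:
Reach set: {0,3,5}
  0: a→3  tau→5  [2 exit(s)]
  3: ∅  [deadlock]
  5: ∅  [deadlock]
trace reaching 3: a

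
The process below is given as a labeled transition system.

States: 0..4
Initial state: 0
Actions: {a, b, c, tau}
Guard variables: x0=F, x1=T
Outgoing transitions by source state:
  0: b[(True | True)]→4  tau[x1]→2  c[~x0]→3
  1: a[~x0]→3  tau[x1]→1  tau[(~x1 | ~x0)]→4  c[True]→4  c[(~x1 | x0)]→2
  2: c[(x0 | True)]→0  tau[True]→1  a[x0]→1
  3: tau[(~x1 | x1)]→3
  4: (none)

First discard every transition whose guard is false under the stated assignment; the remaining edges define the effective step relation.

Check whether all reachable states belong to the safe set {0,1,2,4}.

Safe = {0,1,2,4}
R = {0,1,2,3,4}
  0: ok
  1: ok
  2: ok
  3: VIOLATES
  4: ok
witness against invariant: c → 3

Answer: INVARIANT VIOLATED at state 3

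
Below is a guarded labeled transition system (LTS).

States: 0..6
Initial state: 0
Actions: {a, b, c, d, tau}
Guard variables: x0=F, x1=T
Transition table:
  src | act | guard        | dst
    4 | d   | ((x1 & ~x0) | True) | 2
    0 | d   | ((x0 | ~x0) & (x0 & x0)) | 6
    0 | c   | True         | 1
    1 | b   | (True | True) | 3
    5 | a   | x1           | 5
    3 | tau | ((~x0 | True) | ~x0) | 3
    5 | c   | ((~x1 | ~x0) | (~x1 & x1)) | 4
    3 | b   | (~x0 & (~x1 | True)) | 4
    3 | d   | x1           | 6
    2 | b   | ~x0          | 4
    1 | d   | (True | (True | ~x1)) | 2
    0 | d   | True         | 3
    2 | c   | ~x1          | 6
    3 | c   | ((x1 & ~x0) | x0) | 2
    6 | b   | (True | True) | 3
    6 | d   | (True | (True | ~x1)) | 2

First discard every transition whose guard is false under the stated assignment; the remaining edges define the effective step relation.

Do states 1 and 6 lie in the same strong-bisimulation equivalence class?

Bisimulation quotient by refinement:
  round 0: {{0,1,2,3,4,5,6}}
  round 1: {{0},{1,6},{2},{3},{4},{5}}
6 equivalence class(es) (converged in 2)
[1]={1,6}  [6]={1,6}

Answer: BISIMILAR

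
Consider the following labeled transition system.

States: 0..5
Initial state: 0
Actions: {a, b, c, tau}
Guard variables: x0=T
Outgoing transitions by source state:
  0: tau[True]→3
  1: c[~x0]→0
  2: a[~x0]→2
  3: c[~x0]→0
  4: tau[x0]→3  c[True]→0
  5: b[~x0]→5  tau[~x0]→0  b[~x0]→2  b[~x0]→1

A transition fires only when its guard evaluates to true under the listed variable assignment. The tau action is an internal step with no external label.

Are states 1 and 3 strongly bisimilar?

Bisimulation quotient by refinement:
  π0 = {{0,1,2,3,4,5}}
  π1 = {{0},{1,2,3,5},{4}}
3 equivalence class(es) (converged in 2)
class of 1: {1,2,3,5}; class of 3: {1,2,3,5}

Answer: BISIMILAR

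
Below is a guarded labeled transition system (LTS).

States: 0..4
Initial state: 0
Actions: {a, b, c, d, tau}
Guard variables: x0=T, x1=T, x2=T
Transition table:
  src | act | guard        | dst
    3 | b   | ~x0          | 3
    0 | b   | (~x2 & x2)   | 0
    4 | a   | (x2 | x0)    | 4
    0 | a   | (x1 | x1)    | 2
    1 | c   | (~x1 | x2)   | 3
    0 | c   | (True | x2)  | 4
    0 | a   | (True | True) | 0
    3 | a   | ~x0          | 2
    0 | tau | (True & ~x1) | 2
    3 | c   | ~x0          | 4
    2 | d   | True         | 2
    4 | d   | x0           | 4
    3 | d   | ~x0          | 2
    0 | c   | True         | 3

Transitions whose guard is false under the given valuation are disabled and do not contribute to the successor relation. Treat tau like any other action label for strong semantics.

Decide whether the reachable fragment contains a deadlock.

Reach set: {0,2,3,4}
  0: a→0  a→2  c→3  c→4  [4 out]
  2: d→2  [1 out]
  3: ∅  [no exit]
  4: a→4  d→4  [2 out]
trace reaching 3: c

Answer: DEADLOCK at state 3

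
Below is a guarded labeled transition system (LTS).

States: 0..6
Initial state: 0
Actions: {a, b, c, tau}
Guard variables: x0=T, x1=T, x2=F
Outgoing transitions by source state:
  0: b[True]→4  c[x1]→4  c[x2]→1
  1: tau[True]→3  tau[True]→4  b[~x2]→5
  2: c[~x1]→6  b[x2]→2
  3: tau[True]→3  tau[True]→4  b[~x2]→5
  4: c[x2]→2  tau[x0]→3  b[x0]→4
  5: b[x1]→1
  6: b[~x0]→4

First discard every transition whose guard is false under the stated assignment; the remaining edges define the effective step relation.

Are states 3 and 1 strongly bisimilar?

Answer: BISIMILAR

Working:
Bisimulation quotient by refinement:
  round 0: {{0,1,2,3,4,5,6}}
  round 1: {{0},{1,3,4},{2,6},{5}}
  round 2: {{0},{1,3},{2,6},{4},{5}}
stable after 3 split(s): 5 block(s)
3∈{1,3}, 1∈{1,3}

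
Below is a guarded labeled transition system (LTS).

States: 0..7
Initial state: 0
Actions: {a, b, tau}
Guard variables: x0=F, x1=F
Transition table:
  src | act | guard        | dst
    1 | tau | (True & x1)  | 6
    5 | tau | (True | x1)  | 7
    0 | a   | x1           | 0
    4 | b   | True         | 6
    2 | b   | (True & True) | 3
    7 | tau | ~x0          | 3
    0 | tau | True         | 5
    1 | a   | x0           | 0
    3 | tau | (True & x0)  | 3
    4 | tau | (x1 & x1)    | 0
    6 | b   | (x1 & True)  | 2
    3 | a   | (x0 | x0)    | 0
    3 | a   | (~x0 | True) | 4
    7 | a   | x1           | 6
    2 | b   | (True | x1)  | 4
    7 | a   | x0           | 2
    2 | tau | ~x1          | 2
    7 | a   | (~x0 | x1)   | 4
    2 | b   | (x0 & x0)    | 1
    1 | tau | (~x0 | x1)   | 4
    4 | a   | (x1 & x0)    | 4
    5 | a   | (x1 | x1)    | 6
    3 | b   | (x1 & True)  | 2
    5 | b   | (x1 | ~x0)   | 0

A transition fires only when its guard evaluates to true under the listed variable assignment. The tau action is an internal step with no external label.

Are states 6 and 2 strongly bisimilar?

Answer: NOT BISIMILAR

Trace:
Refine partition for ~:
  round 0: {{0,1,2,3,4,5,6,7}}
  round 1: {{0,1},{2,5},{3},{4},{6},{7}}
  round 2: {{0},{1},{2},{3},{4},{5},{6},{7}}
8 equivalence class(es) (converged in 3)
[6]={6}  [2]={2}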